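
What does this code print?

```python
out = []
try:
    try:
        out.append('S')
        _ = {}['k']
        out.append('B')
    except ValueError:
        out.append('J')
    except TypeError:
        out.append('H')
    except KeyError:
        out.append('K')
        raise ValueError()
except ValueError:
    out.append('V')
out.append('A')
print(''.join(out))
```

Execution trace: 'S' (try body) → 'K' (except KeyError) → 'V' (outer except ValueError) → 'A' (after the try/except). Output: SKVA

Answer: SKVA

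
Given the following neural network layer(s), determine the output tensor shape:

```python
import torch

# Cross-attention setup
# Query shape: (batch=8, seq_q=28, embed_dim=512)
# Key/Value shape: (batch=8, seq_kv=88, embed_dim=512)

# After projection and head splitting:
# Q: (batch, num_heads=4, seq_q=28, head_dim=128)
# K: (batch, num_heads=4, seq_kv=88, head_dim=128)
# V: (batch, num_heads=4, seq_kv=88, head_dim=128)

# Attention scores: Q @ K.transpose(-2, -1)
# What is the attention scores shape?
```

Input: (8, 28, 512) -> Output: (8, 4, 28, 88)

Answer: (8, 4, 28, 88)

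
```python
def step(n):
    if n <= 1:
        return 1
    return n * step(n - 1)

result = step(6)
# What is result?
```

step(6) = 6 * 5 * 4 * 3 * 2 * 1 = 720

Answer: 720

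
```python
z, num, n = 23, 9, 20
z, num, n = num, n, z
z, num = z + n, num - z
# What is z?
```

Trace:
`z, num, n = 23, 9, 20` → z = 23; num = 9; n = 20
`z, num, n = num, n, z` → z = 9; num = 20; n = 23
`z, num = z + n, num - z` → z = 32; num = 11
So z = 32

Answer: 32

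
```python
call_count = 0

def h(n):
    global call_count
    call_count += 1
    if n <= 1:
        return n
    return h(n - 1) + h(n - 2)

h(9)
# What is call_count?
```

Calls(n) = 1 + Calls(n-1) + Calls(n-2); Calls(0)=Calls(1)=1. For n=9 this gives 109.

Answer: 109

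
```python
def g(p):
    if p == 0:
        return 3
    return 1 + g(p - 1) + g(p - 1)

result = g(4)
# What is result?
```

g(p) = 1 + 2·g(p-1), g(0)=3. Closed form: (3+1)·2^4 - 1 = 63.

Answer: 63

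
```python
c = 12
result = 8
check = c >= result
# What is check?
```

Trace:
`c = 12` → c = 12
`result = 8` → result = 8
`check = c >= result` → check = True
So check = True

Answer: True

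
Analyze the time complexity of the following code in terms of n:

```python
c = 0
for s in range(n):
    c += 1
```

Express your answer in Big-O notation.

Each loop level contributes: n. Multiplying the contributions gives O(n).

Answer: O(n)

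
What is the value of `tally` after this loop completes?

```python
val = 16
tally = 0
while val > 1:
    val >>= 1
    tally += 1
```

Count right shifts until 1
`tally` takes the values: 0 → 1 → 2 → 3 → 4

Answer: 4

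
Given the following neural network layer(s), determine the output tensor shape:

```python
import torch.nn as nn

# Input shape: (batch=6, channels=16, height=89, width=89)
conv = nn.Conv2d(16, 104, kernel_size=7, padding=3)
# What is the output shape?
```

Input: (6, 16, 89, 89) -> Output: (6, 104, 89, 89)

Answer: (6, 104, 89, 89)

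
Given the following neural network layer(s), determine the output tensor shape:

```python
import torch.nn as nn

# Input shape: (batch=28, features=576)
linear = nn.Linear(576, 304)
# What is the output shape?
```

Input: (28, 576) -> Output: (28, 304)

Answer: (28, 304)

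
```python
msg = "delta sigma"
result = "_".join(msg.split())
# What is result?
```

Trace:
`msg = "delta sigma"` → msg = 'delta sigma'
`result = "_".join(msg.split())` → result = 'delta_sigma'
So result = 'delta_sigma'

Answer: 'delta_sigma'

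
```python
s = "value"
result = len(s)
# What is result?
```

Trace:
`s = "value"` → s = 'value'
`result = len(s)` → result = 5
So result = 5

Answer: 5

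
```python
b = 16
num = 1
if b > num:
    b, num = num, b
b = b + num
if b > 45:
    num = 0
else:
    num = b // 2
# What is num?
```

Trace:
`b = 16` → b = 16
`num = 1` → num = 1
`if b > num: ...` → b > num is True → b = 1; num = 16
`b = b + num` → b = 17
`if b > 45: ...` → b > 45 is False, take else branch → num = 8
So num = 8

Answer: 8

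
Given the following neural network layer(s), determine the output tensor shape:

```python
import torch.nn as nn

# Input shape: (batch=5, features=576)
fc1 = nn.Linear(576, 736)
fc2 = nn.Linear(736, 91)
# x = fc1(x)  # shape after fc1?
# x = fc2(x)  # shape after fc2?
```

Input: (5, 576) -> after fc1: (5, 736) -> Output: (5, 91)

Answer: (5, 91)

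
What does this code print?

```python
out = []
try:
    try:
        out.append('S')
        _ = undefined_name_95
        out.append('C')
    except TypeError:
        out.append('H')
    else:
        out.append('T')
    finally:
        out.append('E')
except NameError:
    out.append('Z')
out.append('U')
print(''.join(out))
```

Execution trace: 'S' (try body) → 'E' (finally) → 'Z' (outer except NameError) → 'U' (after the try/except). Output: SEZU

Answer: SEZU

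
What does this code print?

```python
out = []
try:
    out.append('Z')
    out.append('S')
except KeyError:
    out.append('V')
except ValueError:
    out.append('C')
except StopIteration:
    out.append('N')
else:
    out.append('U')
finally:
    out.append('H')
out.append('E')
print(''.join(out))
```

Execution trace: 'Z' (try body) → 'S' (try body, no exception) → 'U' (else) → 'H' (finally) → 'E' (after the try/except). Output: ZSUHE

Answer: ZSUHE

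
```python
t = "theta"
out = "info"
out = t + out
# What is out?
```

Trace:
`t = "theta"` → t = 'theta'
`out = "info"` → out = 'info'
`out = t + out` → out = 'thetainfo'
So out = 'thetainfo'

Answer: 'thetainfo'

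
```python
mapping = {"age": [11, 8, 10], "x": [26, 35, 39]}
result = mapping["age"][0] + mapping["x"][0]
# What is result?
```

Trace:
`mapping = {"age": [11, 8, 10], "x": [26, 35, 39]}` → mapping = {'age': [11, 8, 10], 'x': [26, 35, 39]}
`result = mapping["age"][0] + mapping["x"][0]` → result = 37
So result = 37

Answer: 37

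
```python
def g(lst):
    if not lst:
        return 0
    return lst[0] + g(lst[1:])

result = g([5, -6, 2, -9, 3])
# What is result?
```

5 + (-6) + 2 + (-9) + 3 + 0 = -5

Answer: -5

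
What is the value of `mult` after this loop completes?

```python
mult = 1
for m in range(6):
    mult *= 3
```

3^6 = 729
`mult` takes the values: 1 → 3 → 9 → 27 → 81 → 243 → 729

Answer: 729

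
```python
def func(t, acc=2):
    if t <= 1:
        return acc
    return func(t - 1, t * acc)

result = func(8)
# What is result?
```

Accumulator trace (n, acc): (8, 2) -> (7, 16) -> (6, 112) -> (5, 672) -> (4, 3360) -> (3, 13440) -> (2, 40320) -> (1, 80640) -> return 80640

Answer: 80640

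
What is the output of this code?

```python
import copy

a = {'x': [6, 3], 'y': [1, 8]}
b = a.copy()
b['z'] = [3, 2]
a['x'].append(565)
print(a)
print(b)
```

Key concept: shallow copy of dict with mutable values.
Step by step:
`a = {'x': [6, 3], 'y': [1, 8]}` → a = {'x': [6, 3], 'y': [1, 8]}
`b = a.copy()` → b = {'x': [6, 3], 'y': [1, 8]}
`b['z'] = [3, 2]` → b = {'x': [6, 3], 'y': [1, 8], 'z': [3, 2]}
`a['x'].append(565)` → a = {'x': [6, 3, 565], 'y': [1, 8]}; b = {'x': [6, 3, 565], 'y': [1, 8], 'z': [3, 2]}
`print(a)` → prints {'x': [6, 3, 565], 'y': [1, 8]}
`print(b)` → prints {'x': [6, 3, 565], 'y': [1, 8], 'z': [3, 2]}

Answer:
{'x': [6, 3, 565], 'y': [1, 8]}
{'x': [6, 3, 565], 'y': [1, 8], 'z': [3, 2]}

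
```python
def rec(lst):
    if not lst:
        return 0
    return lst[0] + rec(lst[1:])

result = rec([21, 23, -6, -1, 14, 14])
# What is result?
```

21 + 23 + (-6) + (-1) + 14 + 14 + 0 = 65

Answer: 65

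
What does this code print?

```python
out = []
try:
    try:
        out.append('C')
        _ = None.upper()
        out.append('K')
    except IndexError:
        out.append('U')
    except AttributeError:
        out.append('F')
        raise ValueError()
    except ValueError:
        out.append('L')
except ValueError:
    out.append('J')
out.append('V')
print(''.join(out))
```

Execution trace: 'C' (inner try body) → 'F' (inner except AttributeError) → 'J' (outer except ValueError) → 'V' (after the try/except). Output: CFJV

Answer: CFJV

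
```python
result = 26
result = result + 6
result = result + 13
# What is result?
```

Trace:
`result = 26` → result = 26
`result = result + 6` → result = 32
`result = result + 13` → result = 45
So result = 45

Answer: 45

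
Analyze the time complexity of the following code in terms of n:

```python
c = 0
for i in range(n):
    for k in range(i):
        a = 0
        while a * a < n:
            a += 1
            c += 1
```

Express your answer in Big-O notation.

Each loop level contributes: n × n × √n. Multiplying the contributions gives O(n^2√n).

Answer: O(n^2√n)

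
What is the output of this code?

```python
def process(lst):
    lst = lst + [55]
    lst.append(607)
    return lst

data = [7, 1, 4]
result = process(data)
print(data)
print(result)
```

Key concept: rebinding parameter vs mutation.
Step by step:
`data = [7, 1, 4]` → data = [7, 1, 4]
`result = process(data)` → result = [7, 1, 4, 55, 607]
`print(data)` → prints [7, 1, 4]
`print(result)` → prints [7, 1, 4, 55, 607]

Answer:
[7, 1, 4]
[7, 1, 4, 55, 607]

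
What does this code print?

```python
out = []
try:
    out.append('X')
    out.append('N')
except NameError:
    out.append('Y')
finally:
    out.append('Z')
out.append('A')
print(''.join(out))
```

Execution trace: 'X' (try body) → 'N' (try body, no exception) → 'Z' (finally) → 'A' (after the try/except). Output: XNZA

Answer: XNZA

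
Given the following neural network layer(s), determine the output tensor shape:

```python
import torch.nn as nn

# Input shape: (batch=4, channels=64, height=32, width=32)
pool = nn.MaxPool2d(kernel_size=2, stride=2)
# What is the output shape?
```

Input: (4, 64, 32, 32) -> Output: (4, 64, 16, 16)

Answer: (4, 64, 16, 16)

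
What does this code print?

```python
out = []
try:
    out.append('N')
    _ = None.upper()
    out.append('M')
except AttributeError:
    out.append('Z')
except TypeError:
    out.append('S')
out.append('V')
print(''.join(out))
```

Execution trace: 'N' (try body) → 'Z' (except AttributeError) → 'V' (after the try/except). Output: NZV

Answer: NZV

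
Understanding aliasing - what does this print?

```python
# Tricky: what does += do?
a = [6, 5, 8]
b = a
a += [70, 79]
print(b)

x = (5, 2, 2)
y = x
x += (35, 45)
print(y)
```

Key concept: += behavior differs for mutable vs immutable.
Step by step:
`a = [6, 5, 8]` → a = [6, 5, 8]
`b = a` → b = [6, 5, 8] (same object as a)
`a += [70, 79]` → a = [6, 5, 8, 70, 79] (same object as b); b = [6, 5, 8, 70, 79] (same object as a)
`print(b)` → prints [6, 5, 8, 70, 79]
`x = (5, 2, 2)` → x = (5, 2, 2)
`y = x` → y = (5, 2, 2)
`x += (35, 45)` → x = (5, 2, 2, 35, 45)
`print(y)` → prints (5, 2, 2)

Answer:
[6, 5, 8, 70, 79]
(5, 2, 2)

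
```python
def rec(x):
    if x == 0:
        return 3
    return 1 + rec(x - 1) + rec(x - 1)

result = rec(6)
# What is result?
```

rec(x) = 1 + 2·rec(x-1), rec(0)=3. Closed form: (3+1)·2^6 - 1 = 255.

Answer: 255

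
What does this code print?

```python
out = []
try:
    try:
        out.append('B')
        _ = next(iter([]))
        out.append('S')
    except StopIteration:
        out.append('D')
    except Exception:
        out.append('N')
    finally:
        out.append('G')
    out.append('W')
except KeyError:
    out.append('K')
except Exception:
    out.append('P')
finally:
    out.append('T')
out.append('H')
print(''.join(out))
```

Execution trace: 'B' (inner try body) → 'D' (inner except StopIteration) → 'G' (inner finally) → 'W' (try body, no exception) → 'T' (finally) → 'H' (after the try/except). Output: BDGWTH

Answer: BDGWTH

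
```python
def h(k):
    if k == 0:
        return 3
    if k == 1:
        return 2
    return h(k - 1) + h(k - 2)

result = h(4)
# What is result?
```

Build up from base cases: h(0)=3, h(1)=2, h(2)=5, h(3)=7, h(4)=12

Answer: 12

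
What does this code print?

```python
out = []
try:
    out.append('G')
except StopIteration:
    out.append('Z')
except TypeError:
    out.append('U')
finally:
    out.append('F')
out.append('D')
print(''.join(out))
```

Execution trace: 'G' (try body, no exception) → 'F' (finally) → 'D' (after the try/except). Output: GFD

Answer: GFD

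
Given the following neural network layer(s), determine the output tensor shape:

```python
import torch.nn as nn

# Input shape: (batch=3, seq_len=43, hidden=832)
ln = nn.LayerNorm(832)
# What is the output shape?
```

Input: (3, 43, 832) -> Output: (3, 43, 832)

Answer: (3, 43, 832)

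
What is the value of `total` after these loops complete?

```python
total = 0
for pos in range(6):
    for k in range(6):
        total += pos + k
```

Sum of all pos+k for pos,k in 6x6
`total` takes the values: 0 → 1 → 3 → 6 → 10 → 15 → 16 → 18 → 21 → 25 → 30 → 36 → 38 → 41 → 45 → 50 → 56 → 63 → 66 → 70 → 75 → 81 → 88 → 96 → 100 → 105 → 111 → 118 → 126 → 135 → 140 → 146 → 153 → 161 → 170 → 180

Answer: 180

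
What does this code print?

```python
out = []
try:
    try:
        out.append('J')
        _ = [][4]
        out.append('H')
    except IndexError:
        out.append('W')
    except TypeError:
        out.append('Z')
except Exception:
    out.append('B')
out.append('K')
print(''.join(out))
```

Execution trace: 'J' (inner try body) → 'W' (inner except IndexError) → 'K' (after the try/except). Output: JWK

Answer: JWK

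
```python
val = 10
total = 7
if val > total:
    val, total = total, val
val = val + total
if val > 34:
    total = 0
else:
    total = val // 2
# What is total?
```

Trace:
`val = 10` → val = 10
`total = 7` → total = 7
`if val > total: ...` → val > total is True → val = 7; total = 10
`val = val + total` → val = 17
`if val > 34: ...` → val > 34 is False, take else branch → total = 8
So total = 8

Answer: 8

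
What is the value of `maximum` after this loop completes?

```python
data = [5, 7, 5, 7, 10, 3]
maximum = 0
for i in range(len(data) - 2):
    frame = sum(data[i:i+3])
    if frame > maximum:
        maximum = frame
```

Max sum of 3-element window in [5, 7, 5, 7, 10, 3]
`maximum` takes the values: 0 → 17 → 19 → 22

Answer: 22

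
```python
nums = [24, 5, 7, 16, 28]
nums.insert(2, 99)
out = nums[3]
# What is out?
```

Trace:
`nums = [24, 5, 7, 16, 28]` → nums = [24, 5, 7, 16, 28]
`nums.insert(2, 99)` → nums = [24, 5, 99, 7, 16, 28]
`out = nums[3]` → out = 7
So out = 7

Answer: 7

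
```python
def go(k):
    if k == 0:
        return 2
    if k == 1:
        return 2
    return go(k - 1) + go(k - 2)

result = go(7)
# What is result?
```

Build up from base cases: go(0)=2, go(1)=2, go(2)=4, go(3)=6, go(4)=10, go(5)=16, go(6)=26, ..., go(7)=42

Answer: 42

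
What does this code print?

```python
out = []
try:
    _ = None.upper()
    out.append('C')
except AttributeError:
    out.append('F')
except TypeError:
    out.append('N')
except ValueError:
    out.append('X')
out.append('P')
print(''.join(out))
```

Execution trace: 'F' (except AttributeError) → 'P' (after the try/except). Output: FP

Answer: FP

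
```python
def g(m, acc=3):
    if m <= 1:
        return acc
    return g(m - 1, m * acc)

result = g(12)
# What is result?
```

Accumulator trace (n, acc): (12, 3) -> (11, 36) -> (10, 396) -> (9, 3960) -> (8, 35640) -> (7, 285120) -> (6, 1995840) -> (5, 11975040) -> (4, 59875200) -> (3, 239500800) -> (2, 718502400) -> (1, 1437004800) -> return 1437004800

Answer: 1437004800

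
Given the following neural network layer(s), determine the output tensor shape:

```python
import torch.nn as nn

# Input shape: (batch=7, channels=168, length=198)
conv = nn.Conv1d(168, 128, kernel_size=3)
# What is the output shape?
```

Input: (7, 168, 198) -> Output: (7, 128, 196)

Answer: (7, 128, 196)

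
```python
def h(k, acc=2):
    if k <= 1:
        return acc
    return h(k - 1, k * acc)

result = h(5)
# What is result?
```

Accumulator trace (n, acc): (5, 2) -> (4, 10) -> (3, 40) -> (2, 120) -> (1, 240) -> return 240

Answer: 240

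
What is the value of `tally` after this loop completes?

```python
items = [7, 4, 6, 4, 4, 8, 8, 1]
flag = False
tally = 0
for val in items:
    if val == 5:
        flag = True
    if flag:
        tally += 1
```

Count elements after first 5 in [7, 4, 6, 4, 4, 8, 8, 1]
`tally` takes the values: 0

Answer: 0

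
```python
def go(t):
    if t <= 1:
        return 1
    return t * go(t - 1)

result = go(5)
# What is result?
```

go(5) = 5 * 4 * 3 * 2 * 1 = 120

Answer: 120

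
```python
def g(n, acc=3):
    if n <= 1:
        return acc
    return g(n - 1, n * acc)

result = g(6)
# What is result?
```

Accumulator trace (n, acc): (6, 3) -> (5, 18) -> (4, 90) -> (3, 360) -> (2, 1080) -> (1, 2160) -> return 2160

Answer: 2160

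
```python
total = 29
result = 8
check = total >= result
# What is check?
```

Trace:
`total = 29` → total = 29
`result = 8` → result = 8
`check = total >= result` → check = True
So check = True

Answer: True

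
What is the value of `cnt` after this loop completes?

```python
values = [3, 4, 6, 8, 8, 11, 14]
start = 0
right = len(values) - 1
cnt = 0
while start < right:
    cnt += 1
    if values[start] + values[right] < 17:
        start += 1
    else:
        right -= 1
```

Steps to find pair summing to 17
`cnt` takes the values: 0 → 1 → 2 → 3 → 4 → 5 → 6

Answer: 6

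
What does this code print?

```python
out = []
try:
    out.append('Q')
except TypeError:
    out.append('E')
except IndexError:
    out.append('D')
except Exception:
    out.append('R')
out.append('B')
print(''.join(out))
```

Execution trace: 'Q' (try body, no exception) → 'B' (after the try/except). Output: QB

Answer: QB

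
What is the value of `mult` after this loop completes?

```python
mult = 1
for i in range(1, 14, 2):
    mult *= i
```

Product of 1, 3, 5, ... up to 13
`mult` takes the values: 1 → 3 → 15 → 105 → 945 → 10395 → 135135

Answer: 135135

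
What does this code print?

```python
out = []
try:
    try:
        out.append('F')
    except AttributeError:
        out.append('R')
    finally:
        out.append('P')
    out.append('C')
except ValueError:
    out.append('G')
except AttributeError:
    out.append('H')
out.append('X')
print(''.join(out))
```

Execution trace: 'F' (inner try body, no exception) → 'P' (inner finally) → 'C' (try body, no exception) → 'X' (after the try/except). Output: FPCX

Answer: FPCX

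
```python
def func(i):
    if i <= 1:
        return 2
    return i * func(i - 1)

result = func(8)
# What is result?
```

func(8) = 8 * 7 * 6 * 5 * 4 * 3 * 2 * 2 = 80640

Answer: 80640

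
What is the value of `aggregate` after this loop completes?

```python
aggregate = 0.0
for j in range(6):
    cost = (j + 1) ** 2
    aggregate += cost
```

Sum of squared losses 1² + 2² + ... + 6²
`aggregate` takes the values: 0.0 → 1.0 → 5.0 → 14.0 → 30.0 → 55.0 → 91.0

Answer: 91.0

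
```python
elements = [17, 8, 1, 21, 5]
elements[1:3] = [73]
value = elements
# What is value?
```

Trace:
`elements = [17, 8, 1, 21, 5]` → elements = [17, 8, 1, 21, 5]
`elements[1:3] = [73]` → elements = [17, 73, 21, 5]
`value = elements` → value = [17, 73, 21, 5]
So value = [17, 73, 21, 5]

Answer: [17, 73, 21, 5]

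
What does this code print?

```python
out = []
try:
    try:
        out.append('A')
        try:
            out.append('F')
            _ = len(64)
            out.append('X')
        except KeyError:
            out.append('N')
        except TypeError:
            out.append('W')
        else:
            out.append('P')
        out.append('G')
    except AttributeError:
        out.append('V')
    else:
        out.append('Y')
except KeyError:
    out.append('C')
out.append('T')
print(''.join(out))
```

Execution trace: 'A' (try body) → 'F' (inner try body) → 'W' (inner except TypeError) → 'G' (try body, no exception) → 'Y' (else) → 'T' (after the try/except). Output: AFWGYT

Answer: AFWGYT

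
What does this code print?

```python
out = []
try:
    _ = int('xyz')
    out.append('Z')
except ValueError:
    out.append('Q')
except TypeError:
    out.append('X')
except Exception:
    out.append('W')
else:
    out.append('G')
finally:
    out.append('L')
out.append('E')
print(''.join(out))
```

Execution trace: 'Q' (except ValueError) → 'L' (finally) → 'E' (after the try/except). Output: QLE

Answer: QLE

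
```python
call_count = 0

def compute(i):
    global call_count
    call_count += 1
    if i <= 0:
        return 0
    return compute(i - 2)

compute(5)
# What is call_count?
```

Linear recursion stepping by 2: 4 calls from i=5 down to ≤0.

Answer: 4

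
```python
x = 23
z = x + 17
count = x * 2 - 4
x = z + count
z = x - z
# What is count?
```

Trace:
`x = 23` → x = 23
`z = x + 17` → z = 40
`count = x * 2 - 4` → count = 42
`x = z + count` → x = 82
`z = x - z` → z = 42
So count = 42

Answer: 42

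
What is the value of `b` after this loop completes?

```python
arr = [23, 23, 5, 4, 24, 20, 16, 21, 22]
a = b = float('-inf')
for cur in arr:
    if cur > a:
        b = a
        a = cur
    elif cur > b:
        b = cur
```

Second largest (with repeats) in [23, 23, 5, 4, 24, 20, 16, 21, 22]
`b` takes the values: -inf → 23

Answer: 23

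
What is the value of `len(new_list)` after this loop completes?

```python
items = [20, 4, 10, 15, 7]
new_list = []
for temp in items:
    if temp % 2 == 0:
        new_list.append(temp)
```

Count even numbers in [20, 4, 10, 15, 7]
`new_list` takes the values: [] → [20] → [20, 4] → [20, 4, 10]
So `len(new_list)` = 3

Answer: 3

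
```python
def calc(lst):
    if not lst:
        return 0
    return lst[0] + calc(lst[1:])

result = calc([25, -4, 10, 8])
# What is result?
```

25 + (-4) + 10 + 8 + 0 = 39

Answer: 39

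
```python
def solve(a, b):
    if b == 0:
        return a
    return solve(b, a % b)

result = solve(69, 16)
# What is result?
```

solve(69, 16) -> solve(16, 5) -> solve(5, 1) -> solve(1, 0) -> 1

Answer: 1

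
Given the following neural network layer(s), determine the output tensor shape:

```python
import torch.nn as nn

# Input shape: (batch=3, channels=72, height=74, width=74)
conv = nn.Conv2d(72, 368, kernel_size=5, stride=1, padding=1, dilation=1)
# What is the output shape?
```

Input: (3, 72, 74, 74) -> Output: (3, 368, 72, 72)

Answer: (3, 368, 72, 72)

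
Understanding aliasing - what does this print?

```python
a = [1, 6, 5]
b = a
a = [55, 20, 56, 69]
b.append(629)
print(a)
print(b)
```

Key concept: rebinding vs mutation: a is rebound to a new list, b still points at the original.
Step by step:
`a = [1, 6, 5]` → a = [1, 6, 5]
`b = a` → b = [1, 6, 5] (same object as a)
`a = [55, 20, 56, 69]` → a = [55, 20, 56, 69]
`b.append(629)` → b = [1, 6, 5, 629]
`print(a)` → prints [55, 20, 56, 69]
`print(b)` → prints [1, 6, 5, 629]

Answer:
[55, 20, 56, 69]
[1, 6, 5, 629]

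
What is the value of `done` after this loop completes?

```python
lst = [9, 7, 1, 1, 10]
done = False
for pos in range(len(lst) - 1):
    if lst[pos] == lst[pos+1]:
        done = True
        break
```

Check consecutive duplicates in [9, 7, 1, 1, 10]
`done` takes the values: False → True

Answer: True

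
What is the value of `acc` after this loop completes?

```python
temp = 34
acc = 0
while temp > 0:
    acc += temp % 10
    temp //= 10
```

Sum digits of 34
`acc` takes the values: 0 → 4 → 7

Answer: 7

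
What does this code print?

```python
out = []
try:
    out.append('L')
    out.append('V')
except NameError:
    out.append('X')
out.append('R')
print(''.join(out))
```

Execution trace: 'L' (try body) → 'V' (try body, no exception) → 'R' (after the try/except). Output: LVR

Answer: LVR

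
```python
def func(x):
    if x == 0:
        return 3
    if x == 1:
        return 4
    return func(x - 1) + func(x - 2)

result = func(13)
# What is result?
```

Build up from base cases: func(0)=3, func(1)=4, func(2)=7, func(3)=11, func(4)=18, func(5)=29, func(6)=47, ..., func(13)=1364

Answer: 1364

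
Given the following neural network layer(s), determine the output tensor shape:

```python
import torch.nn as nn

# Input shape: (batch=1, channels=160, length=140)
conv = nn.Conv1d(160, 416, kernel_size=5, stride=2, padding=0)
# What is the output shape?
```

Input: (1, 160, 140) -> Output: (1, 416, 68)

Answer: (1, 416, 68)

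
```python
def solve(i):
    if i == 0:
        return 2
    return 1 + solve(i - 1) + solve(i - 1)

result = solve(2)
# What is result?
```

solve(i) = 1 + 2·solve(i-1), solve(0)=2. Closed form: (2+1)·2^2 - 1 = 11.

Answer: 11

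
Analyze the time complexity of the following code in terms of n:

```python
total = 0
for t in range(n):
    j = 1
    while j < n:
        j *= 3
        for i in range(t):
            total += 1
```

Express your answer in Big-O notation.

Each loop level contributes: n × log n × n. Multiplying the contributions gives O(n^2 log n).

Answer: O(n^2 log n)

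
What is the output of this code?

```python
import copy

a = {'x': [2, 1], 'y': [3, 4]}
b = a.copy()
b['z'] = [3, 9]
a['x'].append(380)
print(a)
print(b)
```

Key concept: shallow copy of dict with mutable values.
Step by step:
`a = {'x': [2, 1], 'y': [3, 4]}` → a = {'x': [2, 1], 'y': [3, 4]}
`b = a.copy()` → b = {'x': [2, 1], 'y': [3, 4]}
`b['z'] = [3, 9]` → b = {'x': [2, 1], 'y': [3, 4], 'z': [3, 9]}
`a['x'].append(380)` → a = {'x': [2, 1, 380], 'y': [3, 4]}; b = {'x': [2, 1, 380], 'y': [3, 4], 'z': [3, 9]}
`print(a)` → prints {'x': [2, 1, 380], 'y': [3, 4]}
`print(b)` → prints {'x': [2, 1, 380], 'y': [3, 4], 'z': [3, 9]}

Answer:
{'x': [2, 1, 380], 'y': [3, 4]}
{'x': [2, 1, 380], 'y': [3, 4], 'z': [3, 9]}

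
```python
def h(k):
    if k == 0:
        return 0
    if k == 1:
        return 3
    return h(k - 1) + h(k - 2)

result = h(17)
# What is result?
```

Build up from base cases: h(0)=0, h(1)=3, h(2)=3, h(3)=6, h(4)=9, h(5)=15, h(6)=24, ..., h(17)=4791

Answer: 4791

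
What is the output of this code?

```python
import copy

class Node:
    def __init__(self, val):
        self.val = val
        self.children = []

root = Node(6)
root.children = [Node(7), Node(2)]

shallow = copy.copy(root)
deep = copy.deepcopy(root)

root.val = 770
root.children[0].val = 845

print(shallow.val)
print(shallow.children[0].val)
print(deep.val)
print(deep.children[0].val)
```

Key concept: deep copy with custom objects.
Step by step:
`root = Node(6)` → root = Node(val=6, children=[])
`root.children = [Node(7), Node(2)]` → root = Node(val=6, children=[Node(val=7, children=[]), Node(val=2, children=[])])
`shallow = copy.copy(root)` → shallow = Node(val=6, children=[Node(val=7, children=[]), Node(val=2, children=[])])
`deep = copy.deepcopy(root)` → deep = Node(val=6, children=[Node(val=7, children=[]), Node(val=2, children=[])])
`root.val = 770` → root = Node(val=770, children=[Node(val=7, children=[]), Node(val=2, children=[])])
`root.children[0].val = 845` → root = Node(val=770, children=[Node(val=845, children=[]), Node(val=2, children=[])]); shallow = Node(val=6, children=[Node(val=845, children=[]), Node(val=2, children=[])])
`print(shallow.val)` → prints 6
`print(shallow.children[0].val)` → prints 845
`print(deep.val)` → prints 6
`print(deep.children[0].val)` → prints 7

Answer:
6
845
6
7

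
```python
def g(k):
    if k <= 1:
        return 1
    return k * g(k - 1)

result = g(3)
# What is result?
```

g(3) = 3 * 2 * 1 = 6

Answer: 6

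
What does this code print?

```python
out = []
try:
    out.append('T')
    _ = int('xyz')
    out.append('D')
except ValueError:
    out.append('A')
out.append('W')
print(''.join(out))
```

Execution trace: 'T' (try body) → 'A' (except ValueError) → 'W' (after the try/except). Output: TAW

Answer: TAW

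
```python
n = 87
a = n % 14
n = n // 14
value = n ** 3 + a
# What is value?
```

Trace:
`n = 87` → n = 87
`a = n % 14` → a = 3
`n = n // 14` → n = 6
`value = n ** 3 + a` → value = 219
So value = 219

Answer: 219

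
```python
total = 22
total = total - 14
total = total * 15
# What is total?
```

Trace:
`total = 22` → total = 22
`total = total - 14` → total = 8
`total = total * 15` → total = 120
So total = 120

Answer: 120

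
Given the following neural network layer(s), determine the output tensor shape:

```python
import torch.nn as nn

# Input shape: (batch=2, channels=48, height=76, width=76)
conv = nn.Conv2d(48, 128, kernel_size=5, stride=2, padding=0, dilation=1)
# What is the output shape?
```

Input: (2, 48, 76, 76) -> Output: (2, 128, 36, 36)

Answer: (2, 128, 36, 36)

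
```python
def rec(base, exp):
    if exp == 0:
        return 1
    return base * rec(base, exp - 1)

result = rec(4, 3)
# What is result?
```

rec(4, 3) = 4 * 4 * 4 = 64

Answer: 64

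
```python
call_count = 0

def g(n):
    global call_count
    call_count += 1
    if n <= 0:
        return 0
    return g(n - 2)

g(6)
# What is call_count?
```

Linear recursion stepping by 2: 4 calls from n=6 down to ≤0.

Answer: 4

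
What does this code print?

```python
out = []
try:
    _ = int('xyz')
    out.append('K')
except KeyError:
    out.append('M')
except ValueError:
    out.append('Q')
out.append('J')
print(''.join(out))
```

Execution trace: 'Q' (except ValueError) → 'J' (after the try/except). Output: QJ

Answer: QJ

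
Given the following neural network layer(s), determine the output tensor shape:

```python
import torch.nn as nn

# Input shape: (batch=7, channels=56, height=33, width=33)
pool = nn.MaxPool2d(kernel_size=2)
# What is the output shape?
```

Input: (7, 56, 33, 33) -> Output: (7, 56, 16, 16)

Answer: (7, 56, 16, 16)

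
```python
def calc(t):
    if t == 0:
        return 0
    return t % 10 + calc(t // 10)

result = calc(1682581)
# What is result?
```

Sum of digits of 1682581: 1 + 8 + 5 + 2 + 8 + 6 + 1 = 31

Answer: 31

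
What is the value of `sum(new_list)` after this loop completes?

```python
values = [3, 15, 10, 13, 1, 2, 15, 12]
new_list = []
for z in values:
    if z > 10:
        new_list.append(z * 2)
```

Sum of doubled values > 10
`new_list` takes the values: [] → [30] → [30, 26] → [30, 26, 30] → [30, 26, 30, 24]
So `sum(new_list)` = 110

Answer: 110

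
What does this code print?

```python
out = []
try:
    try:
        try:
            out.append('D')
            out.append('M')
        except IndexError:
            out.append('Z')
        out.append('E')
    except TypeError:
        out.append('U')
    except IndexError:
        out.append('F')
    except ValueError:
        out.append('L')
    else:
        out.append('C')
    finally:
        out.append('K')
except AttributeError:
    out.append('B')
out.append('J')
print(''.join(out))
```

Execution trace: 'D' (inner try body) → 'M' (inner try body, no exception) → 'E' (try body, no exception) → 'C' (else) → 'K' (finally) → 'J' (after the try/except). Output: DMECKJ

Answer: DMECKJ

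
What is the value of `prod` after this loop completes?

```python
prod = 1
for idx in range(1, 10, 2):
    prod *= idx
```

Product of 1, 3, 5, ... up to 9
`prod` takes the values: 1 → 3 → 15 → 105 → 945

Answer: 945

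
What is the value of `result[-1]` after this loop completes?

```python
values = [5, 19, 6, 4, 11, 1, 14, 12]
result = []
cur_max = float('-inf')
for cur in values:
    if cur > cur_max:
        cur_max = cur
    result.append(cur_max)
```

Running max ends at 19
`result` takes the values: [] → [5] → [5, 19] → [5, 19, 19] → [5, 19, 19, 19] → [5, 19, 19, 19, 19] → [5, 19, 19, 19, 19, 19] → [5, 19, 19, 19, 19, 19, 19] → [5, 19, 19, 19, 19, 19, 19, 19]
So `result[-1]` = 19

Answer: 19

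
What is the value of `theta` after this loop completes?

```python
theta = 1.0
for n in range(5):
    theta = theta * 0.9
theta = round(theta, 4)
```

Exponential decay: 1.0 * 0.9^5
`theta` takes the values: 1.0 → 0.9 → 0.81 → 0.729 → 0.6561 → 0.59049 → 0.5905

Answer: 0.5905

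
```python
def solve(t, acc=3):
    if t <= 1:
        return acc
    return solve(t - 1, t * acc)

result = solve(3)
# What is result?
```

Accumulator trace (n, acc): (3, 3) -> (2, 9) -> (1, 18) -> return 18

Answer: 18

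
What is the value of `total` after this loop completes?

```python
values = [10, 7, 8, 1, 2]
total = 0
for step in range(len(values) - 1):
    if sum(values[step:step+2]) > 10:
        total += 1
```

Count windows with sum > 10
`total` takes the values: 0 → 1 → 2

Answer: 2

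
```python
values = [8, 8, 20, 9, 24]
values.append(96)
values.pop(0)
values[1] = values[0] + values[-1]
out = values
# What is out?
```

Trace:
`values = [8, 8, 20, 9, 24]` → values = [8, 8, 20, 9, 24]
`values.append(96)` → values = [8, 8, 20, 9, 24, 96]
`values.pop(0)` → values = [8, 20, 9, 24, 96]
`values[1] = values[0] + values[-1]` → values = [8, 104, 9, 24, 96]
`out = values` → out = [8, 104, 9, 24, 96]
So out = [8, 104, 9, 24, 96]

Answer: [8, 104, 9, 24, 96]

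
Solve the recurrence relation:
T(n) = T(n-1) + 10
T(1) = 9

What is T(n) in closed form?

Unrolling: T(n) = T(1) + 10·(n-1) = 9 + 10(n-1) = 10n - 1.

Answer: T(n) = 10n - 1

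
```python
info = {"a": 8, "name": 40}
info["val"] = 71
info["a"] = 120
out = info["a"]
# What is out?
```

Trace:
`info = {"a": 8, "name": 40}` → info = {'a': 8, 'name': 40}
`info["val"] = 71` → info = {'a': 8, 'name': 40, 'val': 71}
`info["a"] = 120` → info = {'a': 120, 'name': 40, 'val': 71}
`out = info["a"]` → out = 120
So out = 120

Answer: 120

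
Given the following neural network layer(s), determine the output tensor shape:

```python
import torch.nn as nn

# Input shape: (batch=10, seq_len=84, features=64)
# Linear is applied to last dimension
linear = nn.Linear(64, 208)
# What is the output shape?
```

Input: (10, 84, 64) -> Output: (10, 84, 208)

Answer: (10, 84, 208)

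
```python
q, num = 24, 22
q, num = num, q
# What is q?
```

Trace:
`q, num = 24, 22` → q = 24; num = 22
`q, num = num, q` → q = 22; num = 24
So q = 22

Answer: 22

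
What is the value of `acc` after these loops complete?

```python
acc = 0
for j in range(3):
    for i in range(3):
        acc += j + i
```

Sum of all j+i for j,i in 3x3
`acc` takes the values: 0 → 1 → 3 → 4 → 6 → 9 → 11 → 14 → 18

Answer: 18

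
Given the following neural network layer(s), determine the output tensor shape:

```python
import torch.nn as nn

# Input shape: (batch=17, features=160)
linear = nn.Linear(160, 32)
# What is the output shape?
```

Input: (17, 160) -> Output: (17, 32)

Answer: (17, 32)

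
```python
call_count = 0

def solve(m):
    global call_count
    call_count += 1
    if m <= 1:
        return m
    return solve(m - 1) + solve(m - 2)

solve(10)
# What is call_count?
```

Calls(m) = 1 + Calls(m-1) + Calls(m-2); Calls(0)=Calls(1)=1. For m=10 this gives 177.

Answer: 177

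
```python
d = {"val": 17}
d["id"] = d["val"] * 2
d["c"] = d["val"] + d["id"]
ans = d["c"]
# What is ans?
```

Trace:
`d = {"val": 17}` → d = {'val': 17}
`d["id"] = d["val"] * 2` → d = {'val': 17, 'id': 34}
`d["c"] = d["val"] + d["id"]` → d = {'val': 17, 'id': 34, 'c': 51}
`ans = d["c"]` → ans = 51
So ans = 51

Answer: 51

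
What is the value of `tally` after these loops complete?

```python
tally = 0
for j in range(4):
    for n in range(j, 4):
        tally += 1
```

Upper triangle: 4 + 3 + ... + 1
`tally` takes the values: 0 → 1 → 2 → 3 → 4 → 5 → 6 → 7 → 8 → 9 → 10

Answer: 10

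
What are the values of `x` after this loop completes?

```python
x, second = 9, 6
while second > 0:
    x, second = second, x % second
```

GCD of 9 and 6
`x` takes the values: 9 → 6 → 3

Answer: 3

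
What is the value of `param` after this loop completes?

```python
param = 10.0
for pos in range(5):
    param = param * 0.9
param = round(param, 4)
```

Exponential decay: 10.0 * 0.9^5
`param` takes the values: 10.0 → 9.0 → 8.1 → 7.29 → 6.561 → 5.9049

Answer: 5.9049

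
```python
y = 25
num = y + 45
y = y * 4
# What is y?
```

Trace:
`y = 25` → y = 25
`num = y + 45` → num = 70
`y = y * 4` → y = 100
So y = 100

Answer: 100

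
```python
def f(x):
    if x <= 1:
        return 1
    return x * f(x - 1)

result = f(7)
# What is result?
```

f(7) = 7 * 6 * 5 * 4 * 3 * 2 * 1 = 5040

Answer: 5040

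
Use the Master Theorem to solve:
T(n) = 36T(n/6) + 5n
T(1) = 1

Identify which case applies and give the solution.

a=36, b=6, f(n)=5n. log_6(36) = 2. Since c=1 < 2, Case 1 applies: T(n) = Θ(n^log_b(a)) = O(n^2).

Answer: O(n^2) - Case 1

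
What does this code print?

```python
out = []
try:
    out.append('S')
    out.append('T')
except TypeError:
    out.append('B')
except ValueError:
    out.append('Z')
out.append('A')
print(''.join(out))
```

Execution trace: 'S' (try body) → 'T' (try body, no exception) → 'A' (after the try/except). Output: STA

Answer: STA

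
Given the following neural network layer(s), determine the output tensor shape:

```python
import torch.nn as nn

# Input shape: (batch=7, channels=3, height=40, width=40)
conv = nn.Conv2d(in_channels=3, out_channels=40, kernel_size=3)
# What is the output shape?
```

Input: (7, 3, 40, 40) -> Output: (7, 40, 38, 38)

Answer: (7, 40, 38, 38)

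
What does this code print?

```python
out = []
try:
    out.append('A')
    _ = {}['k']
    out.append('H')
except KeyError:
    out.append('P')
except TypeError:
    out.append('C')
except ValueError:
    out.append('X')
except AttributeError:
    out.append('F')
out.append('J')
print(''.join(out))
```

Execution trace: 'A' (try body) → 'P' (except KeyError) → 'J' (after the try/except). Output: APJ

Answer: APJ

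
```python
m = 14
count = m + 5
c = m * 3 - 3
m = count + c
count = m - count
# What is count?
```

Trace:
`m = 14` → m = 14
`count = m + 5` → count = 19
`c = m * 3 - 3` → c = 39
`m = count + c` → m = 58
`count = m - count` → count = 39
So count = 39

Answer: 39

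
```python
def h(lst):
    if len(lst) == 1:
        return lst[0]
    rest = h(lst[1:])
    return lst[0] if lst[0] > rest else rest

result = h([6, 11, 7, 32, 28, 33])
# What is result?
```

Recursive max over [6, 11, 7, 32, 28, 33] = 33

Answer: 33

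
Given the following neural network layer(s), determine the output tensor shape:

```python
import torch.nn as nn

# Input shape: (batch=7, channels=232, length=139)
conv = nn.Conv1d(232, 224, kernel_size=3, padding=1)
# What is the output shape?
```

Input: (7, 232, 139) -> Output: (7, 224, 139)

Answer: (7, 224, 139)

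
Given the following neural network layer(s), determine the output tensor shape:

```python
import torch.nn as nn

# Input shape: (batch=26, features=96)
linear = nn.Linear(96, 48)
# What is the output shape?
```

Input: (26, 96) -> Output: (26, 48)

Answer: (26, 48)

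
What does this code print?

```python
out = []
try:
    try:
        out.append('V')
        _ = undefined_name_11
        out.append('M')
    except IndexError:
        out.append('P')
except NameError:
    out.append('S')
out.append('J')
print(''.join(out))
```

Execution trace: 'V' (try body) → 'S' (outer except NameError) → 'J' (after the try/except). Output: VSJ

Answer: VSJ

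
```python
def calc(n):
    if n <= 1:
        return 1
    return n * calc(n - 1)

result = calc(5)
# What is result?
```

calc(5) = 5 * 4 * 3 * 2 * 1 = 120

Answer: 120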